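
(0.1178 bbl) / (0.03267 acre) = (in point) 0.4015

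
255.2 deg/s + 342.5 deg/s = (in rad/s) 10.43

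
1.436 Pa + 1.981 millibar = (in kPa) 0.1995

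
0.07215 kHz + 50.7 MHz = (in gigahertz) 0.0507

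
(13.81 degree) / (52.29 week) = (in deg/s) 4.367e-07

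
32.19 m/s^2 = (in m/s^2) 32.19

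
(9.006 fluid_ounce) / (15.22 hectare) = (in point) 4.96e-06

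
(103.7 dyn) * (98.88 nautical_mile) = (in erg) 1.899e+09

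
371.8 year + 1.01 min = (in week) 1.939e+04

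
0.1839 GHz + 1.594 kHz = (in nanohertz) 1.839e+17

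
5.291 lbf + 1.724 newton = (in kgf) 2.576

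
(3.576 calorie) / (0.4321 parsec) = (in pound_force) 2.523e-16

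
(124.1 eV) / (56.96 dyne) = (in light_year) 3.69e-30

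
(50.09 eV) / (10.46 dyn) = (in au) 5.129e-25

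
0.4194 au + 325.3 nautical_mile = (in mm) 6.274e+13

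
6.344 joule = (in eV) 3.96e+19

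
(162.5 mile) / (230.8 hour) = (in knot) 0.6118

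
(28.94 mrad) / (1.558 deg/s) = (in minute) 0.01774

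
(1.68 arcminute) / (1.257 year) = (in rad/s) 1.233e-11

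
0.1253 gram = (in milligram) 125.3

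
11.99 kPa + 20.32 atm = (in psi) 300.4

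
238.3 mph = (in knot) 207.1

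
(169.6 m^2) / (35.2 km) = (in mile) 2.994e-06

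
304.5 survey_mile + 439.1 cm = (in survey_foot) 1.608e+06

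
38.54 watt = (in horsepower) 0.05168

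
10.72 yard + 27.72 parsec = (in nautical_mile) 4.619e+14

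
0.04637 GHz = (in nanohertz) 4.637e+16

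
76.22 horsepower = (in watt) 5.684e+04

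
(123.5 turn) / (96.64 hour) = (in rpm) 0.0213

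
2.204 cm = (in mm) 22.04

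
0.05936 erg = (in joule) 5.936e-09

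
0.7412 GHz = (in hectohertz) 7.412e+06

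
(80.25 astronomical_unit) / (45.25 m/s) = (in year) 8413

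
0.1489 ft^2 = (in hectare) 1.383e-06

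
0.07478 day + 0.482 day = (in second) 4.811e+04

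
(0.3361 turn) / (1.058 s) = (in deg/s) 114.4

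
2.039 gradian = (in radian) 0.03203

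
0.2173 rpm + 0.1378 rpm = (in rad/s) 0.03719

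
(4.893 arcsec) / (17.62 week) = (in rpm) 2.126e-11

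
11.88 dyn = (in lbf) 2.671e-05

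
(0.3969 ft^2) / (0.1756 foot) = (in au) 4.605e-12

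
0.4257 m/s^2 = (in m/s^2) 0.4257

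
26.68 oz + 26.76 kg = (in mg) 2.752e+07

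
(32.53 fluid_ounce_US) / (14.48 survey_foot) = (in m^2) 0.000218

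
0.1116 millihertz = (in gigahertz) 1.116e-13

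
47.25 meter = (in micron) 4.725e+07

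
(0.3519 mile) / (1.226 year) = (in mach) 4.302e-08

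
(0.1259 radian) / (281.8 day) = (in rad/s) 5.171e-09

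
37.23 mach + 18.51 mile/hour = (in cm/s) 1.269e+06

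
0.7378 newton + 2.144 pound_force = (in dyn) 1.027e+06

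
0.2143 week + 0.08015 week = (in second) 1.781e+05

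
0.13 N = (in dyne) 1.3e+04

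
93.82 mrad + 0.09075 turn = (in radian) 0.664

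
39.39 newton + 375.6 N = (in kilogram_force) 42.32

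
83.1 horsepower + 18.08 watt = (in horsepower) 83.12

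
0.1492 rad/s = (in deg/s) 8.549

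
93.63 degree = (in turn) 0.2601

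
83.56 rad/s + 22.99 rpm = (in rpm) 820.9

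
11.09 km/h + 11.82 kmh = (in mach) 0.01869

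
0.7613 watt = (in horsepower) 0.001021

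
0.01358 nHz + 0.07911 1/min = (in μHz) 1319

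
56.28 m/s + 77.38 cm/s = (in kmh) 205.4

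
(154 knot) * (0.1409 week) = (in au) 4.513e-05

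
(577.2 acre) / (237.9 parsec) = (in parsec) 1.031e-29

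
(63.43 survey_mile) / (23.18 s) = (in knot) 8560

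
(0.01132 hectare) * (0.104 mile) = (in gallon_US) 5.005e+06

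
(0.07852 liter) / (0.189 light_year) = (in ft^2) 4.727e-19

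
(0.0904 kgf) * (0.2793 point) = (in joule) 8.735e-05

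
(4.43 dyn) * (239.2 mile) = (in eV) 1.064e+20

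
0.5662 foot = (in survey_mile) 0.0001072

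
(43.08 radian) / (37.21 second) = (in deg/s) 66.33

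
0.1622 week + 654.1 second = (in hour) 27.43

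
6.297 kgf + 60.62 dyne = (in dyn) 6.175e+06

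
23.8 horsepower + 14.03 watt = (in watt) 1.776e+04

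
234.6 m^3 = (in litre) 2.346e+05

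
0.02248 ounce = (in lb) 0.001405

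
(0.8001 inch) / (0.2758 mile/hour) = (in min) 0.002747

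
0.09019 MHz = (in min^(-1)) 5.411e+06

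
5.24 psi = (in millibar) 361.3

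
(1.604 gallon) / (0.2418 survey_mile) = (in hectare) 1.56e-09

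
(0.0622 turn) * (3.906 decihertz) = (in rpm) 1.458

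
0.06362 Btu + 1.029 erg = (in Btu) 0.06362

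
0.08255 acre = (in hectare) 0.03341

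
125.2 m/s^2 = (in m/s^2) 125.2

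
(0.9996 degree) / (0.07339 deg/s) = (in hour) 0.003783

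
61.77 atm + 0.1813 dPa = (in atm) 61.77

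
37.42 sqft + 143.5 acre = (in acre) 143.5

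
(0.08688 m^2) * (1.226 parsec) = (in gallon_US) 8.683e+17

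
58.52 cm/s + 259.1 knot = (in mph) 299.5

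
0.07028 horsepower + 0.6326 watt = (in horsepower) 0.07113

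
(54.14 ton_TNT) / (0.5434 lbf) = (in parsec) 3.037e-06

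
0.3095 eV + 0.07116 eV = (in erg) 6.099e-13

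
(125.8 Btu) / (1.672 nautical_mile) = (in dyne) 4.286e+06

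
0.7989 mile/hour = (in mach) 0.001049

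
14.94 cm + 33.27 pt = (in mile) 0.0001001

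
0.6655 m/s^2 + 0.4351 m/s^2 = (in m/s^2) 1.101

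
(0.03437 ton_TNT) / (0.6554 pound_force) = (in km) 4.933e+04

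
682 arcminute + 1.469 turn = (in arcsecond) 1.945e+06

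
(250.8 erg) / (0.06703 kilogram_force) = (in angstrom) 3.815e+05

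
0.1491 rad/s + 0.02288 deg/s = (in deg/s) 8.566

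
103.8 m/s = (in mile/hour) 232.2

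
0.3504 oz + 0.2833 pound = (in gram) 138.4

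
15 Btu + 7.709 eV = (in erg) 1.583e+11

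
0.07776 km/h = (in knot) 0.04199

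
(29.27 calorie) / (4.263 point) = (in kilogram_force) 8304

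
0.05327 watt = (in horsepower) 7.144e-05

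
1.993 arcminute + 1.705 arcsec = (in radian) 0.000588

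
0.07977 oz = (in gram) 2.261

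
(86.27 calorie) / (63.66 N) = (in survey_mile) 0.003523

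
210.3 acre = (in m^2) 8.511e+05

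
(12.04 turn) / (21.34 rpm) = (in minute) 0.5642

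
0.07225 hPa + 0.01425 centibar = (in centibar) 0.02148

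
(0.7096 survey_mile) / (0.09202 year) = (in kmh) 0.001417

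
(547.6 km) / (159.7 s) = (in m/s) 3429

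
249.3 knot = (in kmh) 461.7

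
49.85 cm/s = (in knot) 0.969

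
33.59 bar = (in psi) 487.2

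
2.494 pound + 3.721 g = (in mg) 1.135e+06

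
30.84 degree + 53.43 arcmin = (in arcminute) 1904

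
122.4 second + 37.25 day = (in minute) 5.364e+04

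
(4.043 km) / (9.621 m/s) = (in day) 0.004864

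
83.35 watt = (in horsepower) 0.1118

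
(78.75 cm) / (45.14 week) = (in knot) 5.607e-08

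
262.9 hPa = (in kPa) 26.29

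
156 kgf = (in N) 1530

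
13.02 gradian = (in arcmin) 703.1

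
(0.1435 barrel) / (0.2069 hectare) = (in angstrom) 1.103e+05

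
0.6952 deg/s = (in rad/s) 0.01213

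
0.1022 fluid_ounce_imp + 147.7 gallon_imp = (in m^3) 0.6715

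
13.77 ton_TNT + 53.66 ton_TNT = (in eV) 1.761e+30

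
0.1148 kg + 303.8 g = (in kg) 0.4186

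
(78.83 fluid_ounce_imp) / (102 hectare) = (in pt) 6.225e-06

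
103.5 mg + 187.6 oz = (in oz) 187.6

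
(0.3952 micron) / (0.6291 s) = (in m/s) 6.282e-07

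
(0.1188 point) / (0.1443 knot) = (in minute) 9.409e-06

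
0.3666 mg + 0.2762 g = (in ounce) 0.009756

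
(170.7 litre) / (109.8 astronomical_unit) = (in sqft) 1.119e-13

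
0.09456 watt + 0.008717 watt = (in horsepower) 0.0001385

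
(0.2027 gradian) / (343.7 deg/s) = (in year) 1.683e-11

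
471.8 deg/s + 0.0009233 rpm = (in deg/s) 471.8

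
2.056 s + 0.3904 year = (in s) 1.231e+07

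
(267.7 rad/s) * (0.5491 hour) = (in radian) 5.292e+05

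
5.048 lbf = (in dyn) 2.245e+06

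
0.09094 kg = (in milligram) 9.094e+04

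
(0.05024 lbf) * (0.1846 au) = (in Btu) 5.849e+06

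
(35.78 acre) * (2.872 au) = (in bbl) 3.913e+17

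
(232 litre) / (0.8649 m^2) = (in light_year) 2.835e-17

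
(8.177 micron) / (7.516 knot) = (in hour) 5.874e-10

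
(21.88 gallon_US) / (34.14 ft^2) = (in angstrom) 2.611e+08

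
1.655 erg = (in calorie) 3.956e-08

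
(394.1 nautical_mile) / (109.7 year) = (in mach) 6.196e-07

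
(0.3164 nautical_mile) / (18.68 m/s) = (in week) 5.187e-05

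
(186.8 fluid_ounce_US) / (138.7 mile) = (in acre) 6.116e-12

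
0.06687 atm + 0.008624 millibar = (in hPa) 67.76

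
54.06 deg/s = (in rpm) 9.01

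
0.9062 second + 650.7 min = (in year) 0.001238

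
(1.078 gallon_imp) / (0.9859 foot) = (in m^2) 0.01631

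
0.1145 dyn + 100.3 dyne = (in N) 0.001004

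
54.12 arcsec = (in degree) 0.01503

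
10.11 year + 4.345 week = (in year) 10.19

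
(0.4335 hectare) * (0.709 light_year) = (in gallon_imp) 6.396e+21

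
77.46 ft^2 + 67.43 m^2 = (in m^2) 74.63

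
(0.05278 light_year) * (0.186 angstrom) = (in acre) 2.295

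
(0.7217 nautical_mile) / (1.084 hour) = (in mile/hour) 0.7662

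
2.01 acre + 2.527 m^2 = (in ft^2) 8.758e+04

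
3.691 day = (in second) 3.189e+05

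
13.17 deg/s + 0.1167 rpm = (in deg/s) 13.87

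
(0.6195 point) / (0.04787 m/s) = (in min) 7.609e-05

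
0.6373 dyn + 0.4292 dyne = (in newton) 1.067e-05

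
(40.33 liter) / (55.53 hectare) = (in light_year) 7.677e-24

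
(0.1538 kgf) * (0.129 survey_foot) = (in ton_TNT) 1.417e-11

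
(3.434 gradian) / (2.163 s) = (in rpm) 0.2381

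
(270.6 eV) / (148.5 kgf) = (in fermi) 2.977e-05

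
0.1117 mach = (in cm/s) 3803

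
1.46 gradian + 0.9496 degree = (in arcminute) 135.8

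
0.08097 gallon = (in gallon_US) 0.08097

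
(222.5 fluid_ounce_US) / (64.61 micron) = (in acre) 0.02517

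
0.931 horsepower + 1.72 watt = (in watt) 696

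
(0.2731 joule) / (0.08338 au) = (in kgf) 2.233e-12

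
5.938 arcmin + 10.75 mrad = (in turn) 0.001986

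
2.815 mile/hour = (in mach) 0.003696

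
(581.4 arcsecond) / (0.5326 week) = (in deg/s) 5.014e-07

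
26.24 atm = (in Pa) 2.659e+06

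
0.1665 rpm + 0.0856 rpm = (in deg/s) 1.513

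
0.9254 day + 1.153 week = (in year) 0.02465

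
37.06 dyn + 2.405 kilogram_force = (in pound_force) 5.302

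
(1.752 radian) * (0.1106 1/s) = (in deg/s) 11.1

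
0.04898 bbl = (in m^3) 0.007787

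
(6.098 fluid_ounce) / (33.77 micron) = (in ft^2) 57.48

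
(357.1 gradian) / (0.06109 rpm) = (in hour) 0.2436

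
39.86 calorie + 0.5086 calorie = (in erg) 1.689e+09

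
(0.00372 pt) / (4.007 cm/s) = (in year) 1.039e-12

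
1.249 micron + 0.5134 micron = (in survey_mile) 1.095e-09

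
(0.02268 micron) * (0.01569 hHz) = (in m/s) 3.558e-08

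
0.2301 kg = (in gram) 230.1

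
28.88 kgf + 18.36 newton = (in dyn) 3.016e+07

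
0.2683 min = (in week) 2.662e-05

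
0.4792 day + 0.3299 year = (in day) 120.9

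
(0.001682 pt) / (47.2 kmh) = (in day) 5.238e-13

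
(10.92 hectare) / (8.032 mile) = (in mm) 8448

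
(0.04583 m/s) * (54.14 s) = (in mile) 0.001542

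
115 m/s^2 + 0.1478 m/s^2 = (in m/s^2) 115.1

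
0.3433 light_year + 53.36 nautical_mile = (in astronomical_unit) 2.171e+04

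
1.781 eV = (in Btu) 2.705e-22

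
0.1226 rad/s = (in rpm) 1.171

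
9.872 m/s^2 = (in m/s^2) 9.872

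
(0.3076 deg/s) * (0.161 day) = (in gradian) 4754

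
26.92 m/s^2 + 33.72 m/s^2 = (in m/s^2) 60.64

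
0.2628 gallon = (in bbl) 0.006257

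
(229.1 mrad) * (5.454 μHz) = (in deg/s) 7.159e-05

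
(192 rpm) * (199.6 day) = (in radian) 3.467e+08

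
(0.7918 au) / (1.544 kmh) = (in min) 4.603e+09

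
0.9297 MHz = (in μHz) 9.297e+11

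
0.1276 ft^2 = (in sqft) 0.1276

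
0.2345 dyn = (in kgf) 2.391e-07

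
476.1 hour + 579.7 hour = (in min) 6.335e+04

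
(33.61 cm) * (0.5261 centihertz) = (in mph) 0.003955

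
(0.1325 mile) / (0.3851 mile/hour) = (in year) 3.928e-05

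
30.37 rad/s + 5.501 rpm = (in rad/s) 30.95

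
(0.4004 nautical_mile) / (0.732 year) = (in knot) 6.244e-05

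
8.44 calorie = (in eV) 2.204e+20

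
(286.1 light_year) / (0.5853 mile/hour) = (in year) 3.28e+11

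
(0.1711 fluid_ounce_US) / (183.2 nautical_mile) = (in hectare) 1.491e-15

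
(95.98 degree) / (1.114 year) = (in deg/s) 2.732e-06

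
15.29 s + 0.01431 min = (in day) 0.0001869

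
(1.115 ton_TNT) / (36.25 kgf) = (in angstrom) 1.312e+17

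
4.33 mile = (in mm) 6.968e+06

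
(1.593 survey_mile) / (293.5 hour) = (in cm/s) 0.2426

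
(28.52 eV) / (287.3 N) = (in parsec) 5.154e-37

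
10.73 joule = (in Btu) 0.01017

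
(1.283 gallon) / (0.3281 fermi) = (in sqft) 1.593e+14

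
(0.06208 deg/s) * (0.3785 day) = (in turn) 5.639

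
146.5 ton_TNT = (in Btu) 5.81e+08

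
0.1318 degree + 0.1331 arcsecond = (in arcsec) 474.6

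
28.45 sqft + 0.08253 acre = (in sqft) 3623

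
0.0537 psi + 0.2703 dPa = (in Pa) 370.3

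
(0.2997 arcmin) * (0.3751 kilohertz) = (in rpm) 0.3123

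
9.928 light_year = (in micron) 9.393e+22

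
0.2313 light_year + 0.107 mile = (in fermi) 2.188e+30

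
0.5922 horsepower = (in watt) 441.6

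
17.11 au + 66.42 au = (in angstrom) 1.25e+23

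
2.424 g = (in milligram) 2424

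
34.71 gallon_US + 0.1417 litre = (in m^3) 0.1315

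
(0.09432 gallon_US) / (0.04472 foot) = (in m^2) 0.02619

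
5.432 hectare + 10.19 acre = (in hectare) 9.556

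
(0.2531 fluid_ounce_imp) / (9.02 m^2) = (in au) 5.329e-18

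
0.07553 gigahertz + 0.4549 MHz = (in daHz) 7.598e+06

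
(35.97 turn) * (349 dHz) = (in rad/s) 7888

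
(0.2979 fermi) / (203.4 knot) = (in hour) 7.908e-22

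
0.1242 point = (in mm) 0.04381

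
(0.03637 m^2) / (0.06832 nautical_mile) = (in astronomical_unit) 1.921e-15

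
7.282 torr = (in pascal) 970.9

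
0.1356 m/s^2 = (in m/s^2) 0.1356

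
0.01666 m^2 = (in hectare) 1.666e-06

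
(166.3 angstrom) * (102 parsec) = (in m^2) 5.234e+10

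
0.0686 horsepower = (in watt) 51.16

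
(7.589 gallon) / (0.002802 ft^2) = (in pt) 3.128e+05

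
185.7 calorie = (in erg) 7.77e+09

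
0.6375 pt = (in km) 2.249e-07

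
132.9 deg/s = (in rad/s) 2.32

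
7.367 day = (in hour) 176.8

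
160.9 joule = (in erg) 1.609e+09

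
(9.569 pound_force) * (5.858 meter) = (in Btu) 0.2363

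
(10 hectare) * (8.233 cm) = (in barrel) 5.178e+04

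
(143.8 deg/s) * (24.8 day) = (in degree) 3.081e+08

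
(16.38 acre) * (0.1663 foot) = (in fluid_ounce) 1.136e+08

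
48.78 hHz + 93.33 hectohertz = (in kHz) 14.21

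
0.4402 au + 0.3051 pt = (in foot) 2.161e+11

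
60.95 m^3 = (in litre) 6.095e+04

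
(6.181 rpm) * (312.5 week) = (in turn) 1.947e+07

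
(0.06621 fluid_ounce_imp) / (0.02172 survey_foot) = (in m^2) 0.0002842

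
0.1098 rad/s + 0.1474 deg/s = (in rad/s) 0.1124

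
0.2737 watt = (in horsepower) 0.000367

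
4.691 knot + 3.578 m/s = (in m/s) 5.991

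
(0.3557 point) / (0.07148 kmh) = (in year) 2.004e-10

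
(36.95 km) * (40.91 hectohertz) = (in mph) 3.381e+08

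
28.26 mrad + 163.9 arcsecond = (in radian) 0.02905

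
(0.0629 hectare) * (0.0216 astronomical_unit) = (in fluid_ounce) 6.873e+16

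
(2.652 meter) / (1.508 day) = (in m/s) 2.035e-05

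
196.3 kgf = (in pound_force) 432.8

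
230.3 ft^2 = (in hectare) 0.00214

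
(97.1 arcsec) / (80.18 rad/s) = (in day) 6.795e-11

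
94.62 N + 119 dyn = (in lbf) 21.27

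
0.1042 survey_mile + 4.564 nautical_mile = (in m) 8620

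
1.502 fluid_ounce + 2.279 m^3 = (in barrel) 14.33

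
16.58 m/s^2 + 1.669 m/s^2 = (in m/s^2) 18.25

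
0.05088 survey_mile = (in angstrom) 8.188e+11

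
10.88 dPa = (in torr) 0.008161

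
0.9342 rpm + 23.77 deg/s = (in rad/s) 0.5127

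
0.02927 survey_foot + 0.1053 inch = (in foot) 0.03805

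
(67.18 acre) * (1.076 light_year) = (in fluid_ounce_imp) 9.74e+25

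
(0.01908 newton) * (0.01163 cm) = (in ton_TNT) 5.304e-16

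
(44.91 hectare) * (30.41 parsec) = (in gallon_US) 1.113e+26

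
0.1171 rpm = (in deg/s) 0.7026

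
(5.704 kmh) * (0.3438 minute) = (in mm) 3.268e+04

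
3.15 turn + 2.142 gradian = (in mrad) 1.983e+04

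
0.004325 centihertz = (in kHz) 4.325e-08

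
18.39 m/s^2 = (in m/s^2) 18.39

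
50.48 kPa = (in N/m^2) 5.048e+04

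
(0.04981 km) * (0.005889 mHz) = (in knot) 0.0005702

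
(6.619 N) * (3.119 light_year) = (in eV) 1.219e+36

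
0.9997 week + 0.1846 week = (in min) 1.194e+04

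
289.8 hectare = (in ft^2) 3.119e+07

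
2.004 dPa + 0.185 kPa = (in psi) 0.02686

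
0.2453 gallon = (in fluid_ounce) 31.4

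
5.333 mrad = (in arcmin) 18.33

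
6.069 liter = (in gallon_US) 1.603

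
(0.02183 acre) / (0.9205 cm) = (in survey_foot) 3.149e+04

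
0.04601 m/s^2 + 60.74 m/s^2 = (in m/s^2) 60.79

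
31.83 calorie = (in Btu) 0.1262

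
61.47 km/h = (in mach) 0.05015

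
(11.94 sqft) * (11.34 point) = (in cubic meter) 0.004438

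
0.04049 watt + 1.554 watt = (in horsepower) 0.002138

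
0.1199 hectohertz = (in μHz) 1.199e+07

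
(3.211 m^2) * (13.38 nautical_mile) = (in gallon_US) 2.102e+07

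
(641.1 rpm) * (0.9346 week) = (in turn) 6.04e+06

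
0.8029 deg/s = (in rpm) 0.1338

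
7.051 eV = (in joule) 1.13e-18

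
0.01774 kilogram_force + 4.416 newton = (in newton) 4.59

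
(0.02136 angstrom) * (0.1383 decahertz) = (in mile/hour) 6.608e-12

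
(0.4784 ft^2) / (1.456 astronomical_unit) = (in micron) 2.04e-07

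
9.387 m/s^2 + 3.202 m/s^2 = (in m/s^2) 12.59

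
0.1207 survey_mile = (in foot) 637.3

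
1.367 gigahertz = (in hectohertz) 1.367e+07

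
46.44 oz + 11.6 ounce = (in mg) 1.645e+06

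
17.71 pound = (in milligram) 8.033e+06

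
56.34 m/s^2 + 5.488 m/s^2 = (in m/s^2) 61.83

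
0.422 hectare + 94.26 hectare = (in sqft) 1.019e+07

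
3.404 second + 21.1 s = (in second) 24.5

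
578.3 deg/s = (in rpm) 96.38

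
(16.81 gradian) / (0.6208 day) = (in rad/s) 4.923e-06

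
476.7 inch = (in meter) 12.11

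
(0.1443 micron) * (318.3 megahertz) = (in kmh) 165.4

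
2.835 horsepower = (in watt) 2114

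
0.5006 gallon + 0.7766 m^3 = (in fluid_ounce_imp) 2.74e+04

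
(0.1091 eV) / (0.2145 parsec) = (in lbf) 5.937e-37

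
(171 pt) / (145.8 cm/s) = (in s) 0.04138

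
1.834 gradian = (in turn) 0.004585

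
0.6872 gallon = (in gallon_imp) 0.5722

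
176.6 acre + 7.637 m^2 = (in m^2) 7.147e+05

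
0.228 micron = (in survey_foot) 7.48e-07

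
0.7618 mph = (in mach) 0.001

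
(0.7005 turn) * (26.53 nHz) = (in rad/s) 1.168e-07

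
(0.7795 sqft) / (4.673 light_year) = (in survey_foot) 5.374e-18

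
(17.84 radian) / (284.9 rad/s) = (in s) 0.06262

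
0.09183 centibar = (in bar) 0.0009183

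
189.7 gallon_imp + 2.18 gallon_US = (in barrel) 5.476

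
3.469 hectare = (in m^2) 3.469e+04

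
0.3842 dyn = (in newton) 3.842e-06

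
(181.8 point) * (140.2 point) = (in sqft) 0.03414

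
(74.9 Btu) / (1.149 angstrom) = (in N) 6.878e+14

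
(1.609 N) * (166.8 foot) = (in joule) 81.8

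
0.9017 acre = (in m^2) 3649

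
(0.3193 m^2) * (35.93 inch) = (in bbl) 1.833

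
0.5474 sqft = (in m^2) 0.05086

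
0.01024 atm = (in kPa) 1.038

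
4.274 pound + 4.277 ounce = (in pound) 4.541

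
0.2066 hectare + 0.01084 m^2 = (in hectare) 0.2066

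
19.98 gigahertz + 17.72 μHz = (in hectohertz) 1.998e+08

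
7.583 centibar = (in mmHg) 56.88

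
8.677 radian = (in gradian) 552.4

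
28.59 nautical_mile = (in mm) 5.295e+07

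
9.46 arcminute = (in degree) 0.1577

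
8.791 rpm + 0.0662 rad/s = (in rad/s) 0.9868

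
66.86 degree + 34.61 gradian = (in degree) 98.01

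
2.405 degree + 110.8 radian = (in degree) 6351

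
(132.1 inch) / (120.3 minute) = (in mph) 0.00104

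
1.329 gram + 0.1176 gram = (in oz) 0.05103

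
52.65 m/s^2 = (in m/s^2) 52.65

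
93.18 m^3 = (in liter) 9.318e+04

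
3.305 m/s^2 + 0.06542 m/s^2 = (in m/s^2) 3.37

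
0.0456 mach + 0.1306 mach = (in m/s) 60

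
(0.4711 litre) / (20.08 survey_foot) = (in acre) 1.902e-08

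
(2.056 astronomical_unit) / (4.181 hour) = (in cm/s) 2.043e+09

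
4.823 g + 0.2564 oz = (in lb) 0.02666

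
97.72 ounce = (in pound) 6.107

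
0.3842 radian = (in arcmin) 1321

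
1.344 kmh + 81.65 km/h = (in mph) 51.57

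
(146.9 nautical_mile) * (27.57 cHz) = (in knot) 1.458e+05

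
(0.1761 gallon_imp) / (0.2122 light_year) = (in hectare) 3.988e-23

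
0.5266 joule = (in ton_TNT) 1.259e-10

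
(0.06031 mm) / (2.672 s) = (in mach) 6.629e-08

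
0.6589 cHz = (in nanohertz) 6.589e+06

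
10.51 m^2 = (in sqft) 113.1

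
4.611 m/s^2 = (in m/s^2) 4.611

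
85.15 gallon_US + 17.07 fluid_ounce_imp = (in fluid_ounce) 1.092e+04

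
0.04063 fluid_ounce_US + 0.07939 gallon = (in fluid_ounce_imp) 10.62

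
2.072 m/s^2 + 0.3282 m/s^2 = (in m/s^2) 2.4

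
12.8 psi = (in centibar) 88.25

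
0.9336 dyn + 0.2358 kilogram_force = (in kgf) 0.2358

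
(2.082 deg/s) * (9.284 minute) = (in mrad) 2.024e+04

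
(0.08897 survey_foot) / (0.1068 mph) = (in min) 0.009467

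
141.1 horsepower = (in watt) 1.052e+05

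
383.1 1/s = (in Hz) 383.1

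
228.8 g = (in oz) 8.071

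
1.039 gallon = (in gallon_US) 1.039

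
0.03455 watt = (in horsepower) 4.633e-05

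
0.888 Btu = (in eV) 5.848e+21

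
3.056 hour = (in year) 0.0003489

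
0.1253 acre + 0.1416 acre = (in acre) 0.2669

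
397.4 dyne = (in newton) 0.003974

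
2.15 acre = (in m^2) 8701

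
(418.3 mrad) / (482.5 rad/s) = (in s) 0.0008669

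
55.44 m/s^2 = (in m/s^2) 55.44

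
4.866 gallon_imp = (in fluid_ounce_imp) 778.6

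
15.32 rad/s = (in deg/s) 877.8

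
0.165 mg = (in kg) 1.65e-07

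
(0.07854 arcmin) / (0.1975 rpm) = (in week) 1.826e-09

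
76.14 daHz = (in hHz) 7.614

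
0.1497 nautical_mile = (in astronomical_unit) 1.853e-09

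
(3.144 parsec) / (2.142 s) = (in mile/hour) 1.013e+17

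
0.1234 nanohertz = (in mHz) 1.234e-07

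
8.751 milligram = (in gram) 0.008751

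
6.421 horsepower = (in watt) 4788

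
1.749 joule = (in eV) 1.092e+19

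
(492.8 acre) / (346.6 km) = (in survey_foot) 18.88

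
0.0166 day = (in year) 4.548e-05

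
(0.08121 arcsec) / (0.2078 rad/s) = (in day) 2.193e-11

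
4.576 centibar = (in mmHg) 34.32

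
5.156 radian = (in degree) 295.4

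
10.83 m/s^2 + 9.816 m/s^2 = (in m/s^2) 20.65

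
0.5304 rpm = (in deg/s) 3.182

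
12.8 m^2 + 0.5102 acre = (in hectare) 0.2078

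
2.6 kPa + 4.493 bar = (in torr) 3390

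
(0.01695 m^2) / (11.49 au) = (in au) 6.592e-26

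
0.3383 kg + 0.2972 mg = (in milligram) 3.383e+05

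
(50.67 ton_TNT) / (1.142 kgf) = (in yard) 2.07e+10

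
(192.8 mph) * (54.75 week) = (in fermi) 2.854e+24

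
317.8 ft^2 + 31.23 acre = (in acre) 31.24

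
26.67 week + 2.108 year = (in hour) 2.295e+04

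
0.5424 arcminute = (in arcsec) 32.54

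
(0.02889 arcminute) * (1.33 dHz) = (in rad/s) 1.118e-06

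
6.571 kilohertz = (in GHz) 6.571e-06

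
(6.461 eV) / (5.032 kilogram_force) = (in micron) 2.098e-14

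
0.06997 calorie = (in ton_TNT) 6.997e-11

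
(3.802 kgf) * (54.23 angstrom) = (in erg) 2.022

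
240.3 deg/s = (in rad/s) 4.194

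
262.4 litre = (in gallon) 69.32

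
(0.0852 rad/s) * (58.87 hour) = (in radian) 1.806e+04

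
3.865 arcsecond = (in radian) 1.874e-05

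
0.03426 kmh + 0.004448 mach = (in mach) 0.004476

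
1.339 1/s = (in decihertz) 13.39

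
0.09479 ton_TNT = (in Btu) 3.759e+05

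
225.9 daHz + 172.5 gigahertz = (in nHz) 1.725e+20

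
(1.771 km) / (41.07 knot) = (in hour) 0.02328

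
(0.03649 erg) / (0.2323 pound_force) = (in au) 2.361e-20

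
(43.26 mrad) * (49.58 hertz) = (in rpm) 20.48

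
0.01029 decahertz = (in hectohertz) 0.001029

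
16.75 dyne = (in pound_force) 3.766e-05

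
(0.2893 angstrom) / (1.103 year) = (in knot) 1.617e-18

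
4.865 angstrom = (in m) 4.865e-10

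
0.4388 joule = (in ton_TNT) 1.049e-10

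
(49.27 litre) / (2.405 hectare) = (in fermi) 2.049e+09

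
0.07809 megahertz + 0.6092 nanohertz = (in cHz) 7.809e+06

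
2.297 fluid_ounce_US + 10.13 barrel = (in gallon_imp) 354.3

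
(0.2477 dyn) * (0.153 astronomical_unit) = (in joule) 5.669e+04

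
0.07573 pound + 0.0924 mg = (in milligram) 3.435e+04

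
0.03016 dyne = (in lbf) 6.78e-08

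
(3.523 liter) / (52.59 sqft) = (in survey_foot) 0.002366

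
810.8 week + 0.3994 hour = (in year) 15.55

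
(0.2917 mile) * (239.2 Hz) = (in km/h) 4.042e+05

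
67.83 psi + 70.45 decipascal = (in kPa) 467.7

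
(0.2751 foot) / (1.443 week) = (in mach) 2.822e-10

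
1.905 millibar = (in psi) 0.02763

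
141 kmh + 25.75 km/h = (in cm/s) 4632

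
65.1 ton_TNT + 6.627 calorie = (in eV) 1.7e+30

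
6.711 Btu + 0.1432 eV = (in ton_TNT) 1.692e-06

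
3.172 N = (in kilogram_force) 0.3235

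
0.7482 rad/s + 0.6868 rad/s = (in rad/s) 1.435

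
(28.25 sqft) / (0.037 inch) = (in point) 7.916e+06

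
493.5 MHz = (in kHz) 4.935e+05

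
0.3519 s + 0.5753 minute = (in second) 34.87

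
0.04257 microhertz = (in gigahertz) 4.257e-17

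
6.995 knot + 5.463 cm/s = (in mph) 8.172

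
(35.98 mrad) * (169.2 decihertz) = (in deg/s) 34.88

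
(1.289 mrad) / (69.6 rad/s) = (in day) 2.144e-10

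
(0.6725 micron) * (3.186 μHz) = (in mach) 6.292e-15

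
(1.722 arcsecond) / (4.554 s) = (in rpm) 1.751e-05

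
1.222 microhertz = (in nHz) 1222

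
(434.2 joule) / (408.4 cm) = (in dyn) 1.063e+07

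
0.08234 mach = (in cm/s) 2804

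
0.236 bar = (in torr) 177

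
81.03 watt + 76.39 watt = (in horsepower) 0.2111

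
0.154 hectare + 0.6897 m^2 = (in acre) 0.3807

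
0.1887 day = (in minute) 271.7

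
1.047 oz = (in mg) 2.968e+04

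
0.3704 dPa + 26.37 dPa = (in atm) 2.639e-05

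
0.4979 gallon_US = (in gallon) 0.4979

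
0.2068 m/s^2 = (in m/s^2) 0.2068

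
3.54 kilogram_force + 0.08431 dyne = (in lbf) 7.804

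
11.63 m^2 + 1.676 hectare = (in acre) 4.144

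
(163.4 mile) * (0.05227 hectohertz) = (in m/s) 1.375e+06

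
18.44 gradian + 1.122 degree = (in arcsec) 6.378e+04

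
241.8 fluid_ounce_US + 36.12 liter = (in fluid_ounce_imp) 1523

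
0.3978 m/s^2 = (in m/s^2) 0.3978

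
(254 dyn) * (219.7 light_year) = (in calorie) 1.262e+15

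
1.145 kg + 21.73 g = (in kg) 1.167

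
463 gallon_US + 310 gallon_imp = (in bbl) 19.89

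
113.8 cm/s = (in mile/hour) 2.546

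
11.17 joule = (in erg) 1.117e+08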